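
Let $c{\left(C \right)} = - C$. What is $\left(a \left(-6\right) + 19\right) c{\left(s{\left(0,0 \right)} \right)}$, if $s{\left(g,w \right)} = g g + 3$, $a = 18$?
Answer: $267$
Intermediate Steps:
$s{\left(g,w \right)} = 3 + g^{2}$ ($s{\left(g,w \right)} = g^{2} + 3 = 3 + g^{2}$)
$\left(a \left(-6\right) + 19\right) c{\left(s{\left(0,0 \right)} \right)} = \left(18 \left(-6\right) + 19\right) \left(- (3 + 0^{2})\right) = \left(-108 + 19\right) \left(- (3 + 0)\right) = - 89 \left(\left(-1\right) 3\right) = \left(-89\right) \left(-3\right) = 267$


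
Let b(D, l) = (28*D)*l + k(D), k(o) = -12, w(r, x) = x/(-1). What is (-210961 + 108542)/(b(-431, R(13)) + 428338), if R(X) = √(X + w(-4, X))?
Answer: -102419/428326 ≈ -0.23911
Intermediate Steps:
w(r, x) = -x (w(r, x) = x*(-1) = -x)
R(X) = 0 (R(X) = √(X - X) = √0 = 0)
b(D, l) = -12 + 28*D*l (b(D, l) = (28*D)*l - 12 = 28*D*l - 12 = -12 + 28*D*l)
(-210961 + 108542)/(b(-431, R(13)) + 428338) = (-210961 + 108542)/((-12 + 28*(-431)*0) + 428338) = -102419/((-12 + 0) + 428338) = -102419/(-12 + 428338) = -102419/428326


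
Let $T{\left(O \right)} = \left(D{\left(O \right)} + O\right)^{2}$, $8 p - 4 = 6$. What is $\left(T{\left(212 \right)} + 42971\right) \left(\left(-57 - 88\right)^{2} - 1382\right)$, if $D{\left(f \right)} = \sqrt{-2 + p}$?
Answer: $\frac{6907598451}{4} + 4164316 i \sqrt{3} \approx 1.7269 \cdot 10^{9} + 7.2128 \cdot 10^{6} i$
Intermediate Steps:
$p = \frac{5}{4}$ ($p = \frac{1}{2} + \frac{1}{8} \cdot 6 = \frac{1}{2} + \frac{3}{4} = \frac{5}{4} \approx 1.25$)
$D{\left(f \right)} = \frac{i \sqrt{3}}{2}$ ($D{\left(f \right)} = \sqrt{-2 + \frac{5}{4}} = \sqrt{- \frac{3}{4}} = \frac{i \sqrt{3}}{2}$)
$T{\left(O \right)} = \left(O + \frac{i \sqrt{3}}{2}\right)^{2}$ ($T{\left(O \right)} = \left(\frac{i \sqrt{3}}{2} + O\right)^{2} = \left(O + \frac{i \sqrt{3}}{2}\right)^{2}$)
$\left(T{\left(212 \right)} + 42971\right) \left(\left(-57 - 88\right)^{2} - 1382\right) = \left(\frac{\left(2 \cdot 212 + i \sqrt{3}\right)^{2}}{4} + 42971\right) \left(\left(-57 - 88\right)^{2} - 1382\right) = \left(\frac{\left(424 + i \sqrt{3}\right)^{2}}{4} + 42971\right) \left(\left(-145\right)^{2} - 1382\right) = \left(42971 + \frac{\left(424 + i \sqrt{3}\right)^{2}}{4}\right) \left(21025 - 1382\right) = \left(42971 + \frac{\left(424 + i \sqrt{3}\right)^{2}}{4}\right) 19643 = 844079353 + \frac{19643 \left(424 + i \sqrt{3}\right)^{2}}{4}$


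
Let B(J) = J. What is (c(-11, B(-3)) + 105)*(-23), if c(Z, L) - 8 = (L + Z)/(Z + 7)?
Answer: -5359/2 ≈ -2679.5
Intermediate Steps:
c(Z, L) = 8 + (L + Z)/(7 + Z) (c(Z, L) = 8 + (L + Z)/(Z + 7) = 8 + (L + Z)/(7 + Z))
(c(-11, B(-3)) + 105)*(-23) = ((56 - 3 + 9*(-11))/(7 - 11) + 105)*(-23) = ((56 - 3 - 99)/(-4) + 105)*(-23) = (-1/4*(-46) + 105)*(-23) = (23/2 + 105)*(-23) = (233/2)*(-23) = -5359/2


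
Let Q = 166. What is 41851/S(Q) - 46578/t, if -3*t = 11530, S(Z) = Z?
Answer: 252868937/956990 ≈ 264.23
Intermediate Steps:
t = -11530/3 (t = -⅓*11530 = -11530/3 ≈ -3843.3)
41851/S(Q) - 46578/t = 41851/166 - 46578/(-11530/3) = 41851*(1/166) - 46578*(-3/11530) = 41851/166 + 69867/5765 = 252868937/956990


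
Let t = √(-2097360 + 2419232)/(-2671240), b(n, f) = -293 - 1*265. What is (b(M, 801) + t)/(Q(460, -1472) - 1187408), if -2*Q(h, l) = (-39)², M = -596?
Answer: 1116/2376337 + √20117/793470805985 ≈ 0.00046963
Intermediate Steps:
Q(h, l) = -1521/2 (Q(h, l) = -½*(-39)² = -½*1521 = -1521/2)
b(n, f) = -558 (b(n, f) = -293 - 265 = -558)
t = -√20117/667810 (t = √321872*(-1/2671240) = (4*√20117)*(-1/2671240) = -√20117/667810 ≈ -0.00021239)
(b(M, 801) + t)/(Q(460, -1472) - 1187408) = (-558 - √20117/667810)/(-1521/2 - 1187408) = (-558 - √20117/667810)/(-2376337/2) = (-558 - √20117/667810)*(-2/2376337) = 1116/2376337 + √20117/793470805985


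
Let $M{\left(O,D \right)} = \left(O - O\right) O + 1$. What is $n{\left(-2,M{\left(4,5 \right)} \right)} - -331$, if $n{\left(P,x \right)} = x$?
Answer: $332$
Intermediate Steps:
$M{\left(O,D \right)} = 1$ ($M{\left(O,D \right)} = 0 O + 1 = 0 + 1 = 1$)
$n{\left(-2,M{\left(4,5 \right)} \right)} - -331 = 1 - -331 = 1 + 331 = 332$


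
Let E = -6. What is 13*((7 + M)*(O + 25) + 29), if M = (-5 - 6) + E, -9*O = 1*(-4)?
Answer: -26377/9 ≈ -2930.8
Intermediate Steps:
O = 4/9 (O = -(-4)/9 = -⅑*(-4) = 4/9 ≈ 0.44444)
M = -17 (M = (-5 - 6) - 6 = -11 - 6 = -17)
13*((7 + M)*(O + 25) + 29) = 13*((7 - 17)*(4/9 + 25) + 29) = 13*(-10*229/9 + 29) = 13*(-2290/9 + 29) = 13*(-2029/9) = -26377/9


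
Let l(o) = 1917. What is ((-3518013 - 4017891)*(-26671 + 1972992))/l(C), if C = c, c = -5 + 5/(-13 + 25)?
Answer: -4889096069728/639 ≈ -7.6512e+9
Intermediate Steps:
c = -55/12 (c = -5 + 5/12 = -55/12 ≈ -4.5833)
C = -55/12 ≈ -4.5833
((-3518013 - 4017891)*(-26671 + 1972992))/l(C) = ((-3518013 - 4017891)*(-26671 + 1972992))/1917 = -7535904*1946321*(1/1917) = -14667288209184*1/1917 = -4889096069728/639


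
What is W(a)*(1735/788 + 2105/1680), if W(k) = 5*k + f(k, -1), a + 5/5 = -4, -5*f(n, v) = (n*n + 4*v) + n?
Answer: -10747819/110320 ≈ -97.424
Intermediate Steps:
f(n, v) = -4*v/5 - n/5 - n²/5 (f(n, v) = -((n*n + 4*v) + n)/5 = -((n² + 4*v) + n)/5 = -(n + n² + 4*v)/5 = -4*v/5 - n/5 - n²/5)
a = -5 (a = -1 - 4 = -5)
W(k) = ⅘ - k²/5 + 24*k/5 (W(k) = 5*k + (-⅘*(-1) - k/5 - k²/5) = 5*k + (⅘ - k/5 - k²/5) = ⅘ - k²/5 + 24*k/5)
W(a)*(1735/788 + 2105/1680) = (⅘ - ⅕*(-5)² + (24/5)*(-5))*(1735/788 + 2105/1680) = (⅘ - ⅕*25 - 24)*(1735*(1/788) + 2105*(1/1680)) = (⅘ - 5 - 24)*(1735/788 + 421/336) = -141/5*228677/66192 = -10747819/110320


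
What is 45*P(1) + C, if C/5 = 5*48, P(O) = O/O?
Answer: 1245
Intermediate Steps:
P(O) = 1
C = 1200 (C = 5*(5*48) = 5*240 = 1200)
45*P(1) + C = 45*1 + 1200 = 45 + 1200 = 1245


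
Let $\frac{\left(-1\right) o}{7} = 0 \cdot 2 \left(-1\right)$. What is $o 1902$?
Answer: $0$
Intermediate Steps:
$o = 0$ ($o = - 7 \cdot 0 \cdot 2 \left(-1\right) = - 7 \cdot 0 \left(-1\right) = \left(-7\right) 0 = 0$)
$o 1902 = 0 \cdot 1902 = 0$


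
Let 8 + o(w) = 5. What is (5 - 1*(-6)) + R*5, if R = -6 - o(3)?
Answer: -4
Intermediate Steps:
o(w) = -3 (o(w) = -8 + 5 = -3)
R = -3 (R = -6 - 1*(-3) = -6 + 3 = -3)
(5 - 1*(-6)) + R*5 = (5 - 1*(-6)) - 3*5 = (5 + 6) - 15 = 11 - 15 = -4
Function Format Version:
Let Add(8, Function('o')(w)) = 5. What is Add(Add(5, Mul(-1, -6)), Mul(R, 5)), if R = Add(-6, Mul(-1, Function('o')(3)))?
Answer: -4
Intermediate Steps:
Function('o')(w) = -3 (Function('o')(w) = Add(-8, 5) = -3)
R = -3 (R = Add(-6, Mul(-1, -3)) = Add(-6, 3) = -3)
Add(Add(5, Mul(-1, -6)), Mul(R, 5)) = Add(Add(5, Mul(-1, -6)), Mul(-3, 5)) = Add(Add(5, 6), -15) = Add(11, -15) = -4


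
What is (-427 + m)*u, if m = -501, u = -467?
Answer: 433376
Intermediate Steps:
(-427 + m)*u = (-427 - 501)*(-467) = -928*(-467) = 433376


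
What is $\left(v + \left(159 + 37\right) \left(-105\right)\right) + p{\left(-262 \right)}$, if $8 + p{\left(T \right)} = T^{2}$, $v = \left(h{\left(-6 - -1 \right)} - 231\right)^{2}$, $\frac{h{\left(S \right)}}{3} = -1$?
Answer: $102812$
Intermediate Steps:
$h{\left(S \right)} = -3$ ($h{\left(S \right)} = 3 \left(-1\right) = -3$)
$v = 54756$ ($v = \left(-3 - 231\right)^{2} = \left(-234\right)^{2} = 54756$)
$p{\left(T \right)} = -8 + T^{2}$
$\left(v + \left(159 + 37\right) \left(-105\right)\right) + p{\left(-262 \right)} = \left(54756 + \left(159 + 37\right) \left(-105\right)\right) - \left(8 - \left(-262\right)^{2}\right) = \left(54756 + 196 \left(-105\right)\right) + \left(-8 + 68644\right) = \left(54756 - 20580\right) + 68636 = 34176 + 68636 = 102812$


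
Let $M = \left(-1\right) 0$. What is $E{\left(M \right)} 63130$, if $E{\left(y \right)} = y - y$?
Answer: $0$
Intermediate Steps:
$M = 0$
$E{\left(y \right)} = 0$
$E{\left(M \right)} 63130 = 0 \cdot 63130 = 0$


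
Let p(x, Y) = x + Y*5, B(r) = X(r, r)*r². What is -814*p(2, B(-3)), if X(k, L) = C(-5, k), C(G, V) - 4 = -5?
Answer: 35002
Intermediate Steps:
C(G, V) = -1 (C(G, V) = 4 - 5 = -1)
X(k, L) = -1
B(r) = -r²
p(x, Y) = x + 5*Y
-814*p(2, B(-3)) = -814*(2 + 5*(-1*(-3)²)) = -814*(2 + 5*(-1*9)) = -814*(2 + 5*(-9)) = -814*(2 - 45) = -814*(-43) = 35002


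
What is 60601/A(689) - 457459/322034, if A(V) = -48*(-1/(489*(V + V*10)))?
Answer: 12054550836624137/2576272 ≈ 4.6791e+9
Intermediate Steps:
A(V) = 16/(1793*V) (A(V) = -48*(-1/(489*(V + 10*V))) = -48*(-1/(5379*V)) = -(-16)/(1793*V) = 16/(1793*V))
60601/A(689) - 457459/322034 = 60601/(((16/1793)/689)) - 457459/322034 = 60601/(((16/1793)*(1/689))) - 457459*1/322034 = 60601/(16/1235377) - 457459/322034 = 60601*(1235377/16) - 457459/322034 = 74865081577/16 - 457459/322034 = 12054550836624137/2576272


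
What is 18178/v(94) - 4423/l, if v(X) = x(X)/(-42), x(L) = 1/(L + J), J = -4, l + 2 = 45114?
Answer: -3099773642503/45112 ≈ -6.8713e+7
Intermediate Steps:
l = 45112 (l = -2 + 45114 = 45112)
x(L) = 1/(-4 + L) (x(L) = 1/(L - 4) = 1/(-4 + L))
v(X) = -1/(42*(-4 + X)) (v(X) = 1/((-4 + X)*(-42)) = -1/42/(-4 + X) = -1/(42*(-4 + X)))
18178/v(94) - 4423/l = 18178/((-1/(-168 + 42*94))) - 4423/45112 = 18178/((-1/(-168 + 3948))) - 4423*1/45112 = 18178/((-1/3780)) - 4423/45112 = 18178/((-1*1/3780)) - 4423/45112 = 18178/(-1/3780) - 4423/45112 = 18178*(-3780) - 4423/45112 = -68712840 - 4423/45112 = -3099773642503/45112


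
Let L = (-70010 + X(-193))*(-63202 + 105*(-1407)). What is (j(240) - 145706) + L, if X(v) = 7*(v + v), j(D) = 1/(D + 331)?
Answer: 8757715605099/571 ≈ 1.5338e+10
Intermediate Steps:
j(D) = 1/(331 + D)
X(v) = 14*v (X(v) = 7*(2*v) = 14*v)
L = 15337651144 (L = (-70010 + 14*(-193))*(-63202 + 105*(-1407)) = (-70010 - 2702)*(-63202 - 147735) = -72712*(-210937) = 15337651144)
(j(240) - 145706) + L = (1/(331 + 240) - 145706) + 15337651144 = (1/571 - 145706) + 15337651144 = -83198125/571 + 15337651144 = 8757715605099/571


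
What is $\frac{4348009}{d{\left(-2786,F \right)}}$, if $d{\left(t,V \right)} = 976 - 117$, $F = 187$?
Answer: $\frac{4348009}{859} \approx 5061.7$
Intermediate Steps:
$d{\left(t,V \right)} = 859$
$\frac{4348009}{d{\left(-2786,F \right)}} = \frac{4348009}{859}$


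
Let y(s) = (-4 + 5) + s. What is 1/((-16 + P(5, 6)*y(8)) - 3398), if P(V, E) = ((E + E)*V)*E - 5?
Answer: -1/219 ≈ -0.0045662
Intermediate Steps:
y(s) = 1 + s
P(V, E) = -5 + 2*V*E**2 (P(V, E) = ((2*E)*V)*E - 5 = (2*E*V)*E - 5 = 2*V*E**2 - 5 = -5 + 2*V*E**2)
1/((-16 + P(5, 6)*y(8)) - 3398) = 1/((-16 + (-5 + 2*5*6**2)*(1 + 8)) - 3398) = 1/((-16 + (-5 + 2*5*36)*9) - 3398) = 1/((-16 + (-5 + 360)*9) - 3398) = 1/((-16 + 355*9) - 3398) = 1/((-16 + 3195) - 3398) = 1/(3179 - 3398) = 1/(-219) = -1/219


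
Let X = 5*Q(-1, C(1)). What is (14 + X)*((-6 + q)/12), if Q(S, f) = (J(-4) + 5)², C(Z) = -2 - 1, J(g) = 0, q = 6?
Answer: 0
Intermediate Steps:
C(Z) = -3
Q(S, f) = 25 (Q(S, f) = (0 + 5)² = 5² = 25)
X = 125 (X = 5*25 = 125)
(14 + X)*((-6 + q)/12) = (14 + 125)*((-6 + 6)/12) = 139*(0*(1/12)) = 139*0 = 0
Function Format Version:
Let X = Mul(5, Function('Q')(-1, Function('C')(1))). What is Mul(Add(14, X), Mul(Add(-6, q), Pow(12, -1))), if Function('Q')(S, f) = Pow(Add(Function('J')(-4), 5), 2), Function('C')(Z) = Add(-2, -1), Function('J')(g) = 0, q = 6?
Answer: 0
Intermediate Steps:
Function('C')(Z) = -3
Function('Q')(S, f) = 25 (Function('Q')(S, f) = Pow(Add(0, 5), 2) = Pow(5, 2) = 25)
X = 125 (X = Mul(5, 25) = 125)
Mul(Add(14, X), Mul(Add(-6, q), Pow(12, -1))) = Mul(Add(14, 125), Mul(Add(-6, 6), Pow(12, -1))) = Mul(139, Mul(0, Rational(1, 12))) = Mul(139, 0) = 0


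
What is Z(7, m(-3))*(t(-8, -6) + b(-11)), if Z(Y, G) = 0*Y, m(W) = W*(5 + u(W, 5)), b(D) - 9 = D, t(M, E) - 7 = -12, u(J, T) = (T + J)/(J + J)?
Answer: 0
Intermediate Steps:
u(J, T) = (J + T)/(2*J) (u(J, T) = (J + T)/((2*J)) = (J + T)*(1/(2*J)) = (J + T)/(2*J))
t(M, E) = -5 (t(M, E) = 7 - 12 = -5)
b(D) = 9 + D
m(W) = W*(5 + (5 + W)/(2*W)) (m(W) = W*(5 + (W + 5)/(2*W)) = W*(5 + (5 + W)/(2*W)))
Z(Y, G) = 0
Z(7, m(-3))*(t(-8, -6) + b(-11)) = 0*(-5 + (9 - 11)) = 0*(-5 - 2) = 0*(-7) = 0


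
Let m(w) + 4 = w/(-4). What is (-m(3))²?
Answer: 361/16 ≈ 22.563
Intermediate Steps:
m(w) = -4 - w/4 (m(w) = -4 + w/(-4) = -4 + w*(-¼) = -4 - w/4)
(-m(3))² = (-(-4 - ¼*3))² = (-(-4 - ¾))² = (-1*(-19/4))² = (19/4)² = 361/16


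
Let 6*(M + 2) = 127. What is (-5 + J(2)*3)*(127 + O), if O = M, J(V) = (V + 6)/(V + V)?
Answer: 877/6 ≈ 146.17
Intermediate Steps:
M = 115/6 (M = -2 + (⅙)*127 = -2 + 127/6 = 115/6 ≈ 19.167)
J(V) = (6 + V)/(2*V) (J(V) = (6 + V)/((2*V)) = (6 + V)*(1/(2*V)) = (6 + V)/(2*V))
O = 115/6 ≈ 19.167
(-5 + J(2)*3)*(127 + O) = (-5 + ((½)*(6 + 2)/2)*3)*(127 + 115/6) = (-5 + ((½)*(½)*8)*3)*(877/6) = (-5 + 2*3)*(877/6) = (-5 + 6)*(877/6) = 1*(877/6) = 877/6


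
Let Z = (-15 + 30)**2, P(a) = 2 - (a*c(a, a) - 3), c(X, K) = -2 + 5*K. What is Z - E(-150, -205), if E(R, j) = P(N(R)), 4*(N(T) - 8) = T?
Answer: 18521/4 ≈ 4630.3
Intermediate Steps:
N(T) = 8 + T/4
P(a) = 5 - a*(-2 + 5*a) (P(a) = 2 - (a*(-2 + 5*a) - 3) = 2 - (-3 + a*(-2 + 5*a)) = 2 + (3 - a*(-2 + 5*a)) = 5 - a*(-2 + 5*a))
E(R, j) = 5 - (8 + R/4)*(38 + 5*R/4) (E(R, j) = 5 - (8 + R/4)*(-2 + 5*(8 + R/4)) = 5 - (8 + R/4)*(-2 + (40 + 5*R/4)) = 5 - (8 + R/4)*(38 + 5*R/4))
Z = 225 (Z = 15**2 = 225)
Z - E(-150, -205) = 225 - (5 - (32 - 150)*(152 + 5*(-150))/16) = 225 - (5 - 1/16*(-118)*(152 - 750)) = 225 - (5 - 1/16*(-118)*(-598)) = 225 - (5 - 17641/4) = 225 - 1*(-17621/4) = 225 + 17621/4 = 18521/4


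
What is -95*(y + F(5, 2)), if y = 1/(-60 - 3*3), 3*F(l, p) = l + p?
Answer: -15200/69 ≈ -220.29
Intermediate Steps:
F(l, p) = l/3 + p/3 (F(l, p) = (l + p)/3 = l/3 + p/3)
y = -1/69 (y = 1/(-60 - 9) = 1/(-69) = -1/69 ≈ -0.014493)
-95*(y + F(5, 2)) = -95*(-1/69 + ((⅓)*5 + (⅓)*2)) = -95*(-1/69 + (5/3 + ⅔)) = -95*(-1/69 + 7/3) = -95*160/69 = -15200/69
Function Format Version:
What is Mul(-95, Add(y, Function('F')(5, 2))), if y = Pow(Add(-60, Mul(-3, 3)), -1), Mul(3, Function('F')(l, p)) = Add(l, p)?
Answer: Rational(-15200, 69) ≈ -220.29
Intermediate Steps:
Function('F')(l, p) = Add(Mul(Rational(1, 3), l), Mul(Rational(1, 3), p)) (Function('F')(l, p) = Mul(Rational(1, 3), Add(l, p)) = Add(Mul(Rational(1, 3), l), Mul(Rational(1, 3), p)))
y = Rational(-1, 69) (y = Pow(Add(-60, -9), -1) = Pow(-69, -1) = Rational(-1, 69) ≈ -0.014493)
Mul(-95, Add(y, Function('F')(5, 2))) = Mul(-95, Add(Rational(-1, 69), Add(Mul(Rational(1, 3), 5), Mul(Rational(1, 3), 2)))) = Mul(-95, Add(Rational(-1, 69), Add(Rational(5, 3), Rational(2, 3)))) = Mul(-95, Add(Rational(-1, 69), Rational(7, 3))) = Mul(-95, Rational(160, 69)) = Rational(-15200, 69)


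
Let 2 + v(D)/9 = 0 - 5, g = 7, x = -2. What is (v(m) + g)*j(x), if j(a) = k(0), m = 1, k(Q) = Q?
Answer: 0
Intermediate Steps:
j(a) = 0
v(D) = -63 (v(D) = -18 + 9*(0 - 5) = -18 + 9*(-5) = -18 - 45 = -63)
(v(m) + g)*j(x) = (-63 + 7)*0 = -56*0 = 0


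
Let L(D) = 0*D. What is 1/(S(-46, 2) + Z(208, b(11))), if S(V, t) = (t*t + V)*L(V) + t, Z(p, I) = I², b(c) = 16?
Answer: 1/258 ≈ 0.0038760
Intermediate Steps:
L(D) = 0
S(V, t) = t (S(V, t) = (t*t + V)*0 + t = (t² + V)*0 + t = (V + t²)*0 + t = 0 + t = t)
1/(S(-46, 2) + Z(208, b(11))) = 1/(2 + 16²) = 1/(2 + 256) = 1/258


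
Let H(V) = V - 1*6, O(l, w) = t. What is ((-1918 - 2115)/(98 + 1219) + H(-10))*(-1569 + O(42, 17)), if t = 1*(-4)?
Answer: 39490165/1317 ≈ 29985.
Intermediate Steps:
t = -4
O(l, w) = -4
H(V) = -6 + V (H(V) = V - 6 = -6 + V)
((-1918 - 2115)/(98 + 1219) + H(-10))*(-1569 + O(42, 17)) = ((-1918 - 2115)/(98 + 1219) + (-6 - 10))*(-1569 - 4) = (-4033/1317 - 16)*(-1573) = -25105/1317*(-1573) = 39490165/1317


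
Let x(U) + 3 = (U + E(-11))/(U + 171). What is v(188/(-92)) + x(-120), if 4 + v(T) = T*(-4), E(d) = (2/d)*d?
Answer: -1337/1173 ≈ -1.1398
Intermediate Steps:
E(d) = 2
x(U) = -3 + (2 + U)/(171 + U) (x(U) = -3 + (U + 2)/(U + 171) = -3 + (2 + U)/(171 + U))
v(T) = -4 - 4*T (v(T) = -4 + T*(-4) = -4 - 4*T)
v(188/(-92)) + x(-120) = (-4 - 752/(-92)) + (-511 - 2*(-120))/(171 - 120) = (-4 - 752*(-1)/92) + (-511 + 240)/51 = (-4 - 4*(-47/23)) + (1/51)*(-271) = (-4 + 188/23) - 271/51 = 96/23 - 271/51 = -1337/1173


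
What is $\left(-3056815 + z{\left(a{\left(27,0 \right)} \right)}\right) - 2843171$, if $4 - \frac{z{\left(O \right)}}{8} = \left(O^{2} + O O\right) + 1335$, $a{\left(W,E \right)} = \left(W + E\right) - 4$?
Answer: $-5919098$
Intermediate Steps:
$a{\left(W,E \right)} = -4 + E + W$ ($a{\left(W,E \right)} = \left(E + W\right) - 4 = -4 + E + W$)
$z{\left(O \right)} = -10648 - 16 O^{2}$ ($z{\left(O \right)} = 32 - 8 \left(\left(O^{2} + O O\right) + 1335\right) = 32 - 8 \left(\left(O^{2} + O^{2}\right) + 1335\right) = 32 - 8 \left(2 O^{2} + 1335\right) = 32 - 8 \left(1335 + 2 O^{2}\right) = 32 - \left(10680 + 16 O^{2}\right) = -10648 - 16 O^{2}$)
$\left(-3056815 + z{\left(a{\left(27,0 \right)} \right)}\right) - 2843171 = \left(-3056815 - \left(10648 + 16 \left(-4 + 0 + 27\right)^{2}\right)\right) - 2843171 = \left(-3056815 - \left(10648 + 16 \cdot 23^{2}\right)\right) - 2843171 = \left(-3056815 - 19112\right) - 2843171 = -3075927 - 2843171 = -5919098$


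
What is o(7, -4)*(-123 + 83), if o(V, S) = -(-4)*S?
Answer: 640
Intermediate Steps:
o(V, S) = 4*S
o(7, -4)*(-123 + 83) = (4*(-4))*(-123 + 83) = -16*(-40) = 640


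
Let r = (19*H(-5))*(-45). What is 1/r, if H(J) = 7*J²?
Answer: -1/149625 ≈ -6.6834e-6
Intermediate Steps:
r = -149625 (r = (19*(7*(-5)²))*(-45) = (19*(7*25))*(-45) = (19*175)*(-45) = 3325*(-45) = -149625)
1/r = 1/(-149625) = -1/149625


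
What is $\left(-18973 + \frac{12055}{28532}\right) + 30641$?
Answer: $\frac{332923431}{28532} \approx 11668.0$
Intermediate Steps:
$\left(-18973 + \frac{12055}{28532}\right) + 30641 = - \frac{541325581}{28532} + 30641 = \frac{332923431}{28532}$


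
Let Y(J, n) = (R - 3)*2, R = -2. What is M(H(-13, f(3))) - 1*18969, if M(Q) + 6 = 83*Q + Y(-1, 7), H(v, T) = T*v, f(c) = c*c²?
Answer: -48118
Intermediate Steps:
f(c) = c³
Y(J, n) = -10 (Y(J, n) = (-2 - 3)*2 = -5*2 = -10)
M(Q) = -16 + 83*Q (M(Q) = -6 + (83*Q - 10) = -6 + (-10 + 83*Q) = -16 + 83*Q)
M(H(-13, f(3))) - 1*18969 = (-16 + 83*(3³*(-13))) - 1*18969 = (-16 + 83*(27*(-13))) - 18969 = (-16 + 83*(-351)) - 18969 = (-16 - 29133) - 18969 = -29149 - 18969 = -48118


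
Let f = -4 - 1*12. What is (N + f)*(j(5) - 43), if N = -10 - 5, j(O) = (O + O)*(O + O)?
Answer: -1767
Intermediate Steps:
j(O) = 4*O**2 (j(O) = (2*O)*(2*O) = 4*O**2)
N = -15
f = -16 (f = -4 - 12 = -16)
(N + f)*(j(5) - 43) = (-15 - 16)*(4*5**2 - 43) = -31*(4*25 - 43) = -31*(100 - 43) = -31*57 = -1767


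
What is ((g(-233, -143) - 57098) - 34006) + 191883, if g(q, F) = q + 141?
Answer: 100687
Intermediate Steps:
g(q, F) = 141 + q
((g(-233, -143) - 57098) - 34006) + 191883 = (((141 - 233) - 57098) - 34006) + 191883 = ((-92 - 57098) - 34006) + 191883 = (-57190 - 34006) + 191883 = -91196 + 191883 = 100687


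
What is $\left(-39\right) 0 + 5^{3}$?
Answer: $125$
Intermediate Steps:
$\left(-39\right) 0 + 5^{3} = 0 + 125 = 125$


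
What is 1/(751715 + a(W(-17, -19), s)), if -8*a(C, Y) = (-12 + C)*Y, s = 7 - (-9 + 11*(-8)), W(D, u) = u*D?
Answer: 1/747672 ≈ 1.3375e-6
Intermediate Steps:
W(D, u) = D*u
s = 104 (s = 7 - (-9 - 88) = 7 - 1*(-97) = 7 + 97 = 104)
a(C, Y) = -Y*(-12 + C)/8 (a(C, Y) = -(-12 + C)*Y/8 = -Y*(-12 + C)/8)
1/(751715 + a(W(-17, -19), s)) = 1/(751715 + (⅛)*104*(12 - (-17)*(-19))) = 1/(751715 + (⅛)*104*(12 - 1*323)) = 1/(751715 + (⅛)*104*(12 - 323)) = 1/(751715 + (⅛)*104*(-311)) = 1/(751715 - 4043) = 1/747672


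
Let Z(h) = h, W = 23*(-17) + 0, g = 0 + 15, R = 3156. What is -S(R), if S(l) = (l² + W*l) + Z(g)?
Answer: -8726355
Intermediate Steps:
g = 15
W = -391 (W = -391 + 0 = -391)
S(l) = 15 + l² - 391*l (S(l) = (l² - 391*l) + 15 = 15 + l² - 391*l)
-S(R) = -(15 + 3156² - 391*3156) = -(15 + 9960336 - 1233996) = -1*8726355 = -8726355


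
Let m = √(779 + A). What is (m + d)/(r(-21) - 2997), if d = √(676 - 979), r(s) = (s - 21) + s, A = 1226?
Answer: -√2005/3060 - I*√303/3060 ≈ -0.014633 - 0.0056885*I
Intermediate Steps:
r(s) = -21 + 2*s (r(s) = (-21 + s) + s = -21 + 2*s)
m = √2005 (m = √(779 + 1226) = √2005 ≈ 44.777)
d = I*√303 (d = √(-303) = I*√303 ≈ 17.407*I)
(m + d)/(r(-21) - 2997) = (√2005 + I*√303)/((-21 + 2*(-21)) - 2997) = (√2005 + I*√303)/((-21 - 42) - 2997) = (√2005 + I*√303)/(-63 - 2997) = (√2005 + I*√303)/(-3060) = (√2005 + I*√303)*(-1/3060) = -√2005/3060 - I*√303/3060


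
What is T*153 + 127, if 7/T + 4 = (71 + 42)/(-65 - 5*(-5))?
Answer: -389/13 ≈ -29.923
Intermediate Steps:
T = -40/39 (T = 7/(-4 + (71 + 42)/(-65 - 5*(-5))) = 7/(-4 + 113/(-65 + 25)) = 7/(-4 + 113/(-40)) = 7/(-4 + 113*(-1/40)) = 7/(-4 - 113/40) = 7/(-273/40) = 7*(-40/273) = -40/39 ≈ -1.0256)
T*153 + 127 = -40/39*153 + 127 = -2040/13 + 127 = -389/13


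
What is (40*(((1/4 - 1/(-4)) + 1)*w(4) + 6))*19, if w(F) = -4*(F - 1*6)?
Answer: 13680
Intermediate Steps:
w(F) = 24 - 4*F (w(F) = -4*(F - 6) = -4*(-6 + F) = 24 - 4*F)
(40*(((1/4 - 1/(-4)) + 1)*w(4) + 6))*19 = (40*(((1/4 - 1/(-4)) + 1)*(24 - 4*4) + 6))*19 = (40*(((1*(¼) - 1*(-¼)) + 1)*(24 - 16) + 6))*19 = (40*(((¼ + ¼) + 1)*8 + 6))*19 = (40*((½ + 1)*8 + 6))*19 = (40*((3/2)*8 + 6))*19 = (40*(12 + 6))*19 = (40*18)*19 = 720*19 = 13680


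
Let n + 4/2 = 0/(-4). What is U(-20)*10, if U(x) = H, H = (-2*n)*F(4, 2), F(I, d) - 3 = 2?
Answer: 200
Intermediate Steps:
F(I, d) = 5 (F(I, d) = 3 + 2 = 5)
n = -2 (n = -2 + 0/(-4) = -2 + 0*(-1/4) = -2 + 0 = -2)
H = 20 (H = -2*(-2)*5 = 4*5 = 20)
U(x) = 20
U(-20)*10 = 20*10 = 200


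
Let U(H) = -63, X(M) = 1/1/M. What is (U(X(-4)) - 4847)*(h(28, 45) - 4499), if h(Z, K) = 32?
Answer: 21932970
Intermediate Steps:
X(M) = M (X(M) = 1*M = M)
(U(X(-4)) - 4847)*(h(28, 45) - 4499) = (-63 - 4847)*(32 - 4499) = -4910*(-4467) = 21932970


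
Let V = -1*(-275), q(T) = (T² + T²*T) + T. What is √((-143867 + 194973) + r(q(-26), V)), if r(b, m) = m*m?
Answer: √126731 ≈ 355.99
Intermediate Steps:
q(T) = T + T² + T³ (q(T) = (T² + T³) + T = T + T² + T³)
V = 275
r(b, m) = m²
√((-143867 + 194973) + r(q(-26), V)) = √((-143867 + 194973) + 275²) = √(51106 + 75625) = √126731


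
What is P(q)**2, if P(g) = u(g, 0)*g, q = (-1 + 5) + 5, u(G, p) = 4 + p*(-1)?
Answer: 1296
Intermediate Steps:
u(G, p) = 4 - p
q = 9 (q = 4 + 5 = 9)
P(g) = 4*g (P(g) = (4 - 1*0)*g = (4 + 0)*g = 4*g)
P(q)**2 = (4*9)**2 = 36**2 = 1296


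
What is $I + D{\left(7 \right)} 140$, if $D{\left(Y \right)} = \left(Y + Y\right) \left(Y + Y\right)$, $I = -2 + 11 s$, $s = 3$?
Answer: $27471$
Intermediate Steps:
$I = 31$ ($I = -2 + 11 \cdot 3 = -2 + 33 = 31$)
$D{\left(Y \right)} = 4 Y^{2}$ ($D{\left(Y \right)} = 2 Y 2 Y = 4 Y^{2}$)
$I + D{\left(7 \right)} 140 = 31 + 4 \cdot 7^{2} \cdot 140 = 31 + 4 \cdot 49 \cdot 140 = 31 + 196 \cdot 140 = 31 + 27440 = 27471$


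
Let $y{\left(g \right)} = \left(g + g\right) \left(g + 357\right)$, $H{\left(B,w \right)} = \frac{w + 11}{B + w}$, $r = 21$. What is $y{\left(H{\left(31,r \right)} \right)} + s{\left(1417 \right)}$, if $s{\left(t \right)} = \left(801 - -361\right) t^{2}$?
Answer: $\frac{394305300426}{169} \approx 2.3332 \cdot 10^{9}$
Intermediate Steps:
$H{\left(B,w \right)} = \frac{11 + w}{B + w}$
$s{\left(t \right)} = 1162 t^{2}$ ($s{\left(t \right)} = \left(801 + 361\right) t^{2} = 1162 t^{2}$)
$y{\left(g \right)} = 2 g \left(357 + g\right)$
$y{\left(H{\left(31,r \right)} \right)} + s{\left(1417 \right)} = 2 \frac{11 + 21}{31 + 21} \left(357 + \frac{11 + 21}{31 + 21}\right) + 1162 \cdot 1417^{2} = 2 \cdot \frac{1}{52} \cdot 32 \left(357 + \frac{1}{52} \cdot 32\right) + 1162 \cdot 2007889 = 2 \cdot \frac{1}{52} \cdot 32 \left(357 + \frac{1}{52} \cdot 32\right) + 2333167018 = 2 \cdot \frac{8}{13} \left(357 + \frac{8}{13}\right) + 2333167018 = 2 \cdot \frac{8}{13} \cdot \frac{4649}{13} + 2333167018 = \frac{74384}{169} + 2333167018 = \frac{394305300426}{169}$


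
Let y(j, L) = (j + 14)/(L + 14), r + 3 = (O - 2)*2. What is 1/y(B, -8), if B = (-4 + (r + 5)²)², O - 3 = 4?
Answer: 1/3269 ≈ 0.00030590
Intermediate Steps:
O = 7 (O = 3 + 4 = 7)
r = 7 (r = -3 + (7 - 2)*2 = -3 + 5*2 = -3 + 10 = 7)
B = 19600 (B = (-4 + (7 + 5)²)² = (-4 + 12²)² = (-4 + 144)² = 140² = 19600)
y(j, L) = (14 + j)/(14 + L)
1/y(B, -8) = 1/((14 + 19600)/(14 - 8)) = 1/(19614/6) = 1/((⅙)*19614) = 1/3269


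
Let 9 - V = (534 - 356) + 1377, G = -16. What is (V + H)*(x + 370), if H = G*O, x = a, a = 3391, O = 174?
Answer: -16285130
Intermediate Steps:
x = 3391
H = -2784 (H = -16*174 = -2784)
V = -1546 (V = 9 - ((534 - 356) + 1377) = 9 - (178 + 1377) = 9 - 1*1555 = 9 - 1555 = -1546)
(V + H)*(x + 370) = (-1546 - 2784)*(3391 + 370) = -4330*3761 = -16285130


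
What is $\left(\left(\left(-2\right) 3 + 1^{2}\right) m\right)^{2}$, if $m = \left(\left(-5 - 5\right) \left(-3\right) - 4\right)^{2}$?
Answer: $11424400$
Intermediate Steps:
$m = 676$ ($m = \left(\left(-10\right) \left(-3\right) - 4\right)^{2} = \left(30 - 4\right)^{2} = 26^{2} = 676$)
$\left(\left(\left(-2\right) 3 + 1^{2}\right) m\right)^{2} = \left(\left(\left(-2\right) 3 + 1^{2}\right) 676\right)^{2} = \left(\left(-6 + 1\right) 676\right)^{2} = \left(\left(-5\right) 676\right)^{2} = \left(-3380\right)^{2} = 11424400$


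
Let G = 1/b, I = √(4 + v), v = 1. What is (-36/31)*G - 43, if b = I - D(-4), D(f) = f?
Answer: -14807/341 + 36*√5/341 ≈ -43.186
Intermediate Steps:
I = √5 (I = √(4 + 1) = √5 ≈ 2.2361)
b = 4 + √5 (b = √5 - 1*(-4) = √5 + 4 = 4 + √5 ≈ 6.2361)
G = 1/(4 + √5) ≈ 0.16036
(-36/31)*G - 43 = (-36/31)*(4/11 - √5/11) - 43 = (-36*1/31)*(4/11 - √5/11) - 43 = -36*(4/11 - √5/11)/31 - 43 = (-144/341 + 36*√5/341) - 43 = -14807/341 + 36*√5/341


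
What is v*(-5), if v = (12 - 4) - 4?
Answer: -20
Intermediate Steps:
v = 4 (v = 8 - 4 = 4)
v*(-5) = 4*(-5) = -20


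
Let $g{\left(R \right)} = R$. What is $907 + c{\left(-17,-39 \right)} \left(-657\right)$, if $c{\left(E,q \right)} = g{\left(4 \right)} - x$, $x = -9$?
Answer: $-7634$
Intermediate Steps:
$c{\left(E,q \right)} = 13$ ($c{\left(E,q \right)} = 4 - -9 = 4 + 9 = 13$)
$907 + c{\left(-17,-39 \right)} \left(-657\right) = 907 + 13 \left(-657\right) = 907 - 8541 = -7634$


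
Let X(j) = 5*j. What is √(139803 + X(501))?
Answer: 6*√3953 ≈ 377.24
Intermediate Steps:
√(139803 + X(501)) = √(139803 + 5*501) = √(139803 + 2505) = √142308 = 6*√3953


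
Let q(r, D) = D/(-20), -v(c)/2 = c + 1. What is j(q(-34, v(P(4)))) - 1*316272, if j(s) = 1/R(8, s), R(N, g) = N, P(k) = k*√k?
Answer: -2530175/8 ≈ -3.1627e+5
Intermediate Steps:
P(k) = k^(3/2)
v(c) = -2 - 2*c (v(c) = -2*(c + 1) = -2*(1 + c) = -2 - 2*c)
q(r, D) = -D/20 (q(r, D) = D*(-1/20) = -D/20)
j(s) = ⅛ (j(s) = 1/8 = ⅛)
j(q(-34, v(P(4)))) - 1*316272 = ⅛ - 1*316272 = ⅛ - 316272 = -2530175/8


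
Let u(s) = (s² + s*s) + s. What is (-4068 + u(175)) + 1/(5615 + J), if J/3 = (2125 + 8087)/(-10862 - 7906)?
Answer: 21893683181/381709 ≈ 57357.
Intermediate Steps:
J = -111/68 (J = 3*((2125 + 8087)/(-10862 - 7906)) = 3*(10212/(-18768)) = 3*(10212*(-1/18768)) = 3*(-37/68) = -111/68 ≈ -1.6324)
u(s) = s + 2*s² (u(s) = (s² + s²) + s = 2*s² + s = s + 2*s²)
(-4068 + u(175)) + 1/(5615 + J) = (-4068 + 175*(1 + 2*175)) + 1/(5615 - 111/68) = (-4068 + 175*(1 + 350)) + 1/(381709/68) = (-4068 + 175*351) + 68/381709 = (-4068 + 61425) + 68/381709 = 57357 + 68/381709 = 21893683181/381709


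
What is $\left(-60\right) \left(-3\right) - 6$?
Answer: $174$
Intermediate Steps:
$\left(-60\right) \left(-3\right) - 6 = 180 - 6 = 174$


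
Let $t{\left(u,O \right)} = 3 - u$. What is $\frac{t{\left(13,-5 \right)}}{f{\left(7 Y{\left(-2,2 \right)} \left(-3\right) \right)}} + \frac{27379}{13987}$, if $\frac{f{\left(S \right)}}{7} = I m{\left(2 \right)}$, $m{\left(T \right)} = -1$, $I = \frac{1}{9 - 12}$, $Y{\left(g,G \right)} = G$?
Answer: $- \frac{227957}{97909} \approx -2.3283$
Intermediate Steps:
$I = - \frac{1}{3}$ ($I = \frac{1}{-3} = - \frac{1}{3} \approx -0.33333$)
$f{\left(S \right)} = \frac{7}{3}$ ($f{\left(S \right)} = 7 \left(\left(- \frac{1}{3}\right) \left(-1\right)\right) = 7 \cdot \frac{1}{3} = \frac{7}{3}$)
$\frac{t{\left(13,-5 \right)}}{f{\left(7 Y{\left(-2,2 \right)} \left(-3\right) \right)}} + \frac{27379}{13987} = \frac{3 - 13}{\frac{7}{3}} + \frac{27379}{13987} = \left(3 - 13\right) \frac{3}{7} + 27379 \cdot \frac{1}{13987} = \left(-10\right) \frac{3}{7} + \frac{27379}{13987} = - \frac{30}{7} + \frac{27379}{13987} = - \frac{227957}{97909}$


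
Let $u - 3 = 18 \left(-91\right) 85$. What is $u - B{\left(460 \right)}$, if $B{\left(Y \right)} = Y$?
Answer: $-139687$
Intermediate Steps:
$u = -139227$ ($u = 3 + 18 \left(-91\right) 85 = 3 - 139230 = -139227$)
$u - B{\left(460 \right)} = -139227 - 460 = -139687$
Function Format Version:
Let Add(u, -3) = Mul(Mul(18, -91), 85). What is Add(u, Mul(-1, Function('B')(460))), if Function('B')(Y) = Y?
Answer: -139687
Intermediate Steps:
u = -139227 (u = Add(3, Mul(Mul(18, -91), 85)) = Add(3, Mul(-1638, 85)) = Add(3, -139230) = -139227)
Add(u, Mul(-1, Function('B')(460))) = Add(-139227, Mul(-1, 460)) = Add(-139227, -460) = -139687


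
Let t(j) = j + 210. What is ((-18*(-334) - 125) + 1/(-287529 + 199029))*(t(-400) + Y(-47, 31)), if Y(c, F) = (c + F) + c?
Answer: -131812873247/88500 ≈ -1.4894e+6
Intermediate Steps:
Y(c, F) = F + 2*c (Y(c, F) = (F + c) + c = F + 2*c)
t(j) = 210 + j
((-18*(-334) - 125) + 1/(-287529 + 199029))*(t(-400) + Y(-47, 31)) = ((-18*(-334) - 125) + 1/(-287529 + 199029))*((210 - 400) + (31 + 2*(-47))) = ((6012 - 125) + 1/(-88500))*(-190 + (31 - 94)) = (5887 - 1/88500)*(-190 - 63) = (520999499/88500)*(-253) = -131812873247/88500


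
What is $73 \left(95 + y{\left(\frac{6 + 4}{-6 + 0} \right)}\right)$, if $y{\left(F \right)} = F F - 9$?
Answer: $\frac{58327}{9} \approx 6480.8$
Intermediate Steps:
$y{\left(F \right)} = -9 + F^{2}$ ($y{\left(F \right)} = F^{2} - 9 = -9 + F^{2}$)
$73 \left(95 + y{\left(\frac{6 + 4}{-6 + 0} \right)}\right) = 73 \left(95 - \left(9 - \left(\frac{6 + 4}{-6 + 0}\right)^{2}\right)\right) = 73 \left(95 - \left(9 - \left(\frac{10}{-6}\right)^{2}\right)\right) = 73 \left(95 - \left(9 - \left(10 \left(- \frac{1}{6}\right)\right)^{2}\right)\right) = 73 \left(95 - \left(9 - \left(- \frac{5}{3}\right)^{2}\right)\right) = 73 \left(95 + \left(-9 + \frac{25}{9}\right)\right) = 73 \left(95 - \frac{56}{9}\right) = 73 \cdot \frac{799}{9} = \frac{58327}{9}$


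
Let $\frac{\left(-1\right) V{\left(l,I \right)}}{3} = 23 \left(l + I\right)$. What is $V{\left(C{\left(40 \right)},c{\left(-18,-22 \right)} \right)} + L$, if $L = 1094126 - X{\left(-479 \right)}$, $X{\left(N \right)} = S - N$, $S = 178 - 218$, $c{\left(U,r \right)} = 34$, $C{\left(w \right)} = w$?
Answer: $1088581$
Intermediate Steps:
$S = -40$
$V{\left(l,I \right)} = - 69 I - 69 l$ ($V{\left(l,I \right)} = - 3 \cdot 23 \left(l + I\right) = - 3 \cdot 23 \left(I + l\right) = - 3 \left(23 I + 23 l\right) = - 69 I - 69 l$)
$X{\left(N \right)} = -40 - N$
$L = 1093687$ ($L = 1094126 - \left(-40 - -479\right) = 1094126 - \left(-40 + 479\right) = 1094126 - 439 = 1093687$)
$V{\left(C{\left(40 \right)},c{\left(-18,-22 \right)} \right)} + L = \left(\left(-69\right) 34 - 2760\right) + 1093687 = \left(-2346 - 2760\right) + 1093687 = -5106 + 1093687 = 1088581$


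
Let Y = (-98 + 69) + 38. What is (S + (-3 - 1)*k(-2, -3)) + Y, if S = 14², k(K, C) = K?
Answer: 213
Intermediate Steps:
Y = 9 (Y = -29 + 38 = 9)
S = 196
(S + (-3 - 1)*k(-2, -3)) + Y = (196 + (-3 - 1)*(-2)) + 9 = (196 - 4*(-2)) + 9 = (196 + 8) + 9 = 204 + 9 = 213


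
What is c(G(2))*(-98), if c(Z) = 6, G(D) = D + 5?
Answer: -588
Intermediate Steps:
G(D) = 5 + D
c(G(2))*(-98) = 6*(-98) = -588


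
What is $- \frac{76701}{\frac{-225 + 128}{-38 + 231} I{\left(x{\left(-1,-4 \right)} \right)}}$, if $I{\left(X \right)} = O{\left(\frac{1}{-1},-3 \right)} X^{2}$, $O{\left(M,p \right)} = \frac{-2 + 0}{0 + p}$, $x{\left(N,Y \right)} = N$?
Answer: $\frac{44409879}{194} \approx 2.2892 \cdot 10^{5}$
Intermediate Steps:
$O{\left(M,p \right)} = - \frac{2}{p}$
$I{\left(X \right)} = \frac{2 X^{2}}{3}$ ($I{\left(X \right)} = - \frac{2}{-3} X^{2} = \left(-2\right) \left(- \frac{1}{3}\right) X^{2} = \frac{2 X^{2}}{3}$)
$- \frac{76701}{\frac{-225 + 128}{-38 + 231} I{\left(x{\left(-1,-4 \right)} \right)}} = - \frac{76701}{\frac{-225 + 128}{-38 + 231} \frac{2 \left(-1\right)^{2}}{3}} = - \frac{76701}{- \frac{97}{193} \cdot \frac{2}{3} \cdot 1} = - \frac{76701}{\left(-97\right) \frac{1}{193} \cdot \frac{2}{3}} = - \frac{76701}{\left(- \frac{97}{193}\right) \frac{2}{3}} = - \frac{76701}{- \frac{194}{579}} = \left(-76701\right) \left(- \frac{579}{194}\right) = \frac{44409879}{194}$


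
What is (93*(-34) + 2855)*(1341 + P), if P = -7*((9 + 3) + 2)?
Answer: -381601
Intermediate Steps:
P = -98 (P = -7*(12 + 2) = -7*14 = -98)
(93*(-34) + 2855)*(1341 + P) = (93*(-34) + 2855)*(1341 - 98) = (-3162 + 2855)*1243 = -307*1243 = -381601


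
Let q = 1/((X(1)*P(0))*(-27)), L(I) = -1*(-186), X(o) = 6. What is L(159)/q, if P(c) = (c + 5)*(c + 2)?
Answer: -301320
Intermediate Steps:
L(I) = 186
P(c) = (2 + c)*(5 + c) (P(c) = (5 + c)*(2 + c) = (2 + c)*(5 + c))
q = -1/1620 (q = 1/((6*(10 + 0**2 + 7*0))*(-27)) = 1/((6*(10 + 0 + 0))*(-27)) = 1/((6*10)*(-27)) = 1/(60*(-27)) = 1/(-1620) = -1/1620 ≈ -0.00061728)
L(159)/q = 186/(-1/1620) = 186*(-1620) = -301320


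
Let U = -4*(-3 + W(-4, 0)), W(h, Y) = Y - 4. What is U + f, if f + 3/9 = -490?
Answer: -1387/3 ≈ -462.33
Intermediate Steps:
W(h, Y) = -4 + Y
f = -1471/3 (f = -⅓ - 490 = -1471/3 ≈ -490.33)
U = 28 (U = -4*(-3 + (-4 + 0)) = -4*(-3 - 4) = -4*(-7) = 28)
U + f = 28 - 1471/3 = -1387/3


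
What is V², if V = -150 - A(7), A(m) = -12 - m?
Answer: 17161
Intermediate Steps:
V = -131 (V = -150 - (-12 - 1*7) = -150 - (-12 - 7) = -150 - 1*(-19) = -150 + 19 = -131)
V² = (-131)² = 17161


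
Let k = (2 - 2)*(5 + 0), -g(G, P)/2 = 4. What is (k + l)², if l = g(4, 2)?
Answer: 64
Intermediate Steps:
g(G, P) = -8 (g(G, P) = -2*4 = -8)
l = -8
k = 0 (k = 0*5 = 0)
(k + l)² = (0 - 8)² = (-8)² = 64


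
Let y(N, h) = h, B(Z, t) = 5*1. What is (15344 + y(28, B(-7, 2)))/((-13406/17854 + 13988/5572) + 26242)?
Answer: 190869588539/326349311702 ≈ 0.58486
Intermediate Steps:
B(Z, t) = 5
(15344 + y(28, B(-7, 2)))/((-13406/17854 + 13988/5572) + 26242) = (15344 + 5)/((-13406/17854 + 13988/5572) + 26242) = 15349/((-13406*1/17854 + 13988*(1/5572)) + 26242) = 15349/((-6703/8927 + 3497/1393) + 26242) = 15349/(21880440/12435311 + 26242) = 15349/(326349311702/12435311) = 15349*(12435311/326349311702) = 190869588539/326349311702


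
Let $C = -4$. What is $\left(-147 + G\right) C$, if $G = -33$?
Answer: $720$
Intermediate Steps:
$\left(-147 + G\right) C = \left(-147 - 33\right) \left(-4\right) = \left(-180\right) \left(-4\right) = 720$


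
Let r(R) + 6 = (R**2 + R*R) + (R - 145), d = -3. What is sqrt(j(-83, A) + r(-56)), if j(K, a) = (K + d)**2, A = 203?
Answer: sqrt(13461) ≈ 116.02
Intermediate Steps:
j(K, a) = (-3 + K)**2 (j(K, a) = (K - 3)**2 = (-3 + K)**2)
r(R) = -151 + R + 2*R**2 (r(R) = -6 + ((R**2 + R*R) + (R - 145)) = -6 + ((R**2 + R**2) + (-145 + R)) = -6 + (2*R**2 + (-145 + R)) = -6 + (-145 + R + 2*R**2) = -151 + R + 2*R**2)
sqrt(j(-83, A) + r(-56)) = sqrt((-3 - 83)**2 + (-151 - 56 + 2*(-56)**2)) = sqrt((-86)**2 + (-151 - 56 + 2*3136)) = sqrt(7396 + (-151 - 56 + 6272)) = sqrt(7396 + 6065) = sqrt(13461)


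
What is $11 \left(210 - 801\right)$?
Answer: $-6501$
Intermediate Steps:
$11 \left(210 - 801\right) = 11 \left(-591\right) = -6501$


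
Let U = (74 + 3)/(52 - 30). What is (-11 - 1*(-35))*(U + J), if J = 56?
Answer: 1428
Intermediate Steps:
U = 7/2 (U = 77/22 = 77*(1/22) = 7/2 ≈ 3.5000)
(-11 - 1*(-35))*(U + J) = (-11 - 1*(-35))*(7/2 + 56) = (-11 + 35)*(119/2) = 24*(119/2) = 1428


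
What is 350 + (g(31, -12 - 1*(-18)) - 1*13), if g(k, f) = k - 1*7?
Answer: 361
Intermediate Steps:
g(k, f) = -7 + k (g(k, f) = k - 7 = -7 + k)
350 + (g(31, -12 - 1*(-18)) - 1*13) = 350 + ((-7 + 31) - 1*13) = 350 + (24 - 13) = 350 + 11 = 361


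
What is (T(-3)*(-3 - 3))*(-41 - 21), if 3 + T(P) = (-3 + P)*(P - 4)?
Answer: 14508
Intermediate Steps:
T(P) = -3 + (-4 + P)*(-3 + P) (T(P) = -3 + (-3 + P)*(P - 4) = -3 + (-3 + P)*(-4 + P) = -3 + (-4 + P)*(-3 + P))
(T(-3)*(-3 - 3))*(-41 - 21) = ((9 + (-3)**2 - 7*(-3))*(-3 - 3))*(-41 - 21) = ((9 + 9 + 21)*(-6))*(-62) = (39*(-6))*(-62) = -234*(-62) = 14508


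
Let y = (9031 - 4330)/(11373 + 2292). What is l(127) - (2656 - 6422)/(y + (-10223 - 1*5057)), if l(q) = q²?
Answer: 1122542423327/69598833 ≈ 16129.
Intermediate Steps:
y = 1567/4555 (y = 4701/13665 = 4701*(1/13665) = 1567/4555 ≈ 0.34402)
l(127) - (2656 - 6422)/(y + (-10223 - 1*5057)) = 127² - (2656 - 6422)/(1567/4555 + (-10223 - 1*5057)) = 16129 - (-3766)/(1567/4555 + (-10223 - 5057)) = 16129 - (-3766)/(1567/4555 - 15280) = 16129 - (-3766)/(-69598833/4555) = 16129 - (-3766)*(-4555)/69598833 = 16129 - 1*17154130/69598833 = 16129 - 17154130/69598833 = 1122542423327/69598833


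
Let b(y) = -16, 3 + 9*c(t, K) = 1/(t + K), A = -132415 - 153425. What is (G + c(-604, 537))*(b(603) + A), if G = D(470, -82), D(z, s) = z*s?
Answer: 6643242557632/603 ≈ 1.1017e+10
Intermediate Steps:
D(z, s) = s*z
G = -38540 (G = -82*470 = -38540)
A = -285840
c(t, K) = -⅓ + 1/(9*(K + t)) (c(t, K) = -⅓ + 1/(9*(t + K)) = -⅓ + 1/(9*(K + t)))
(G + c(-604, 537))*(b(603) + A) = (-38540 + (⅑ - ⅓*537 - ⅓*(-604))/(537 - 604))*(-16 - 285840) = (-38540 + (⅑ - 179 + 604/3)/(-67))*(-285856) = (-38540 - 1/67*202/9)*(-285856) = (-38540 - 202/603)*(-285856) = -23239822/603*(-285856) = 6643242557632/603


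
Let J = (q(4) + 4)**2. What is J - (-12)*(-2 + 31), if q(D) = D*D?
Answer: 748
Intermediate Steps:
q(D) = D**2
J = 400 (J = (4**2 + 4)**2 = (16 + 4)**2 = 20**2 = 400)
J - (-12)*(-2 + 31) = 400 - (-12)*(-2 + 31) = 400 - (-12)*29 = 400 - 1*(-348) = 400 + 348 = 748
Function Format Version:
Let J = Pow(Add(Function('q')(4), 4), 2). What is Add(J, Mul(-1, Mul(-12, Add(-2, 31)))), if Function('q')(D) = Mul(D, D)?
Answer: 748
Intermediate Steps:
Function('q')(D) = Pow(D, 2)
J = 400 (J = Pow(Add(Pow(4, 2), 4), 2) = Pow(Add(16, 4), 2) = Pow(20, 2) = 400)
Add(J, Mul(-1, Mul(-12, Add(-2, 31)))) = Add(400, Mul(-1, Mul(-12, Add(-2, 31)))) = Add(400, Mul(-1, Mul(-12, 29))) = Add(400, Mul(-1, -348)) = Add(400, 348) = 748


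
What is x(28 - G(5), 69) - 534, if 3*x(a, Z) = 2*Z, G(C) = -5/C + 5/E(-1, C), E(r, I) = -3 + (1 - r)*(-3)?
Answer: -488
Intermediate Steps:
E(r, I) = -6 + 3*r (E(r, I) = -3 + (-3 + 3*r) = -6 + 3*r)
G(C) = -5/9 - 5/C (G(C) = -5/C + 5/(-6 + 3*(-1)) = -5/C + 5/(-6 - 3) = -5/C + 5/(-9) = -5/C + 5*(-⅑) = -5/C - 5/9 = -5/9 - 5/C)
x(a, Z) = 2*Z/3 (x(a, Z) = (2*Z)/3 = 2*Z/3)
x(28 - G(5), 69) - 534 = (⅔)*69 - 534 = 46 - 534 = -488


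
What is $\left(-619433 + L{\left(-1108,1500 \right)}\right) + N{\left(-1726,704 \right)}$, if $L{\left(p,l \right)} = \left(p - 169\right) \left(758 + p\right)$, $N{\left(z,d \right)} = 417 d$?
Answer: $121085$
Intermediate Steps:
$L{\left(p,l \right)} = \left(-169 + p\right) \left(758 + p\right)$
$\left(-619433 + L{\left(-1108,1500 \right)}\right) + N{\left(-1726,704 \right)} = \left(-619433 + \left(-128102 + \left(-1108\right)^{2} + 589 \left(-1108\right)\right)\right) + 417 \cdot 704 = \left(-619433 - -446950\right) + 293568 = \left(-619433 + 446950\right) + 293568 = -172483 + 293568 = 121085$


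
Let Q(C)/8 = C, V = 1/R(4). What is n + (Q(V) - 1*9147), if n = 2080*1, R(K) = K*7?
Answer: -49467/7 ≈ -7066.7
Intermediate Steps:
R(K) = 7*K
V = 1/28 (V = 1/(7*4) = 1/28 ≈ 0.035714)
Q(C) = 8*C
n = 2080
n + (Q(V) - 1*9147) = 2080 + (8*(1/28) - 1*9147) = 2080 + (2/7 - 9147) = 2080 - 64027/7 = -49467/7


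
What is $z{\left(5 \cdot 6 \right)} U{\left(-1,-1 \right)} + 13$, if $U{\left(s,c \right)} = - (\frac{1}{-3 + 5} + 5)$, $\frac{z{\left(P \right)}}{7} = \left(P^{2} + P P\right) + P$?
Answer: $-70442$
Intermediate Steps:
$z{\left(P \right)} = 7 P + 14 P^{2}$ ($z{\left(P \right)} = 7 \left(\left(P^{2} + P P\right) + P\right) = 7 \left(\left(P^{2} + P^{2}\right) + P\right) = 7 \left(2 P^{2} + P\right) = 7 \left(P + 2 P^{2}\right) = 7 P + 14 P^{2}$)
$U{\left(s,c \right)} = - \frac{11}{2}$ ($U{\left(s,c \right)} = - (\frac{1}{2} + 5) = \left(-1\right) \frac{11}{2} = - \frac{11}{2}$)
$z{\left(5 \cdot 6 \right)} U{\left(-1,-1 \right)} + 13 = 7 \cdot 5 \cdot 6 \left(1 + 2 \cdot 5 \cdot 6\right) \left(- \frac{11}{2}\right) + 13 = 7 \cdot 30 \left(1 + 2 \cdot 30\right) \left(- \frac{11}{2}\right) + 13 = 7 \cdot 30 \left(1 + 60\right) \left(- \frac{11}{2}\right) + 13 = 7 \cdot 30 \cdot 61 \left(- \frac{11}{2}\right) + 13 = 12810 \left(- \frac{11}{2}\right) + 13 = -70455 + 13 = -70442$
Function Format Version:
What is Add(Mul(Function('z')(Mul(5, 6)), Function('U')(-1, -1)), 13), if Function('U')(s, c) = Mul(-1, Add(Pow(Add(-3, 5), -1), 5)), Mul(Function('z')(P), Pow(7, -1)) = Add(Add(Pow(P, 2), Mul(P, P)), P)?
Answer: -70442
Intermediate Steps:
Function('z')(P) = Add(Mul(7, P), Mul(14, Pow(P, 2))) (Function('z')(P) = Mul(7, Add(Add(Pow(P, 2), Mul(P, P)), P)) = Mul(7, Add(Add(Pow(P, 2), Pow(P, 2)), P)) = Mul(7, Add(Mul(2, Pow(P, 2)), P)) = Mul(7, Add(P, Mul(2, Pow(P, 2)))) = Add(Mul(7, P), Mul(14, Pow(P, 2))))
Function('U')(s, c) = Rational(-11, 2) (Function('U')(s, c) = Mul(-1, Add(Pow(2, -1), 5)) = Mul(-1, Add(Rational(1, 2), 5)) = Mul(-1, Rational(11, 2)) = Rational(-11, 2))
Add(Mul(Function('z')(Mul(5, 6)), Function('U')(-1, -1)), 13) = Add(Mul(Mul(7, Mul(5, 6), Add(1, Mul(2, Mul(5, 6)))), Rational(-11, 2)), 13) = Add(Mul(Mul(7, 30, Add(1, Mul(2, 30))), Rational(-11, 2)), 13) = Add(Mul(Mul(7, 30, Add(1, 60)), Rational(-11, 2)), 13) = Add(Mul(Mul(7, 30, 61), Rational(-11, 2)), 13) = Add(Mul(12810, Rational(-11, 2)), 13) = Add(-70455, 13) = -70442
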